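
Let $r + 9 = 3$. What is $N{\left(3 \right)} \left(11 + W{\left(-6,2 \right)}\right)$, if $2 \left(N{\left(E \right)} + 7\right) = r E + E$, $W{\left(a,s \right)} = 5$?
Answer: $-232$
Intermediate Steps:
$r = -6$ ($r = -9 + 3 = -6$)
$N{\left(E \right)} = -7 - \frac{5 E}{2}$ ($N{\left(E \right)} = -7 + \frac{- 6 E + E}{2} = -7 + \frac{\left(-5\right) E}{2} = -7 - \frac{5 E}{2}$)
$N{\left(3 \right)} \left(11 + W{\left(-6,2 \right)}\right) = \left(-7 - \frac{15}{2}\right) \left(11 + 5\right) = \left(-7 - \frac{15}{2}\right) 16 = \left(- \frac{29}{2}\right) 16 = -232$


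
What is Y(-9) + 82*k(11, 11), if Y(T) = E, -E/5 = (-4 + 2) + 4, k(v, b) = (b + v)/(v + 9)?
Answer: 401/5 ≈ 80.200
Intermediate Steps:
k(v, b) = (b + v)/(9 + v)
E = -10 (E = -5*((-4 + 2) + 4) = -5*(-2 + 4) = -5*2 = -10)
Y(T) = -10
Y(-9) + 82*k(11, 11) = -10 + 82*((11 + 11)/(9 + 11)) = -10 + 82*(22/20) = -10 + 82*((1/20)*22) = -10 + 82*(11/10) = -10 + 451/5 = 401/5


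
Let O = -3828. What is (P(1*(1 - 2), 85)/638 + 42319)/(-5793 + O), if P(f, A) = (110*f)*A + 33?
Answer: -817885/186006 ≈ -4.3971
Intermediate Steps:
P(f, A) = 33 + 110*A*f (P(f, A) = 110*A*f + 33 = 33 + 110*A*f)
(P(1*(1 - 2), 85)/638 + 42319)/(-5793 + O) = ((33 + 110*85*(1*(1 - 2)))/638 + 42319)/(-5793 - 3828) = ((33 + 110*85*(1*(-1)))*(1/638) + 42319)/(-9621) = ((33 + 110*85*(-1))*(1/638) + 42319)*(-1/9621) = ((33 - 9350)*(1/638) + 42319)*(-1/9621) = (-9317*1/638 + 42319)*(-1/9621) = (-847/58 + 42319)*(-1/9621) = (2453655/58)*(-1/9621) = -817885/186006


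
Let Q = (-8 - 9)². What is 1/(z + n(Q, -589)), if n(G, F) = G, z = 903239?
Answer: 1/903528 ≈ 1.1068e-6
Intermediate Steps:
Q = 289 (Q = (-17)² = 289)
1/(z + n(Q, -589)) = 1/(903239 + 289) = 1/903528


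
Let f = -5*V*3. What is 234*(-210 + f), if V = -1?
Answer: -45630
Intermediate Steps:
f = 15 (f = -5*(-1)*3 = 5*3 = 15)
234*(-210 + f) = 234*(-210 + 15) = 234*(-195) = -45630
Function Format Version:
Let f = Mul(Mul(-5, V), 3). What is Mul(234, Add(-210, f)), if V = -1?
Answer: -45630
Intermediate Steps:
f = 15 (f = Mul(Mul(-5, -1), 3) = Mul(5, 3) = 15)
Mul(234, Add(-210, f)) = Mul(234, Add(-210, 15)) = Mul(234, -195) = -45630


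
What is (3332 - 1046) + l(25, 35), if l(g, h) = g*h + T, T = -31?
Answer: 3130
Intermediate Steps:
l(g, h) = -31 + g*h (l(g, h) = g*h - 31 = -31 + g*h)
(3332 - 1046) + l(25, 35) = (3332 - 1046) + (-31 + 25*35) = 2286 + (-31 + 875) = 2286 + 844 = 3130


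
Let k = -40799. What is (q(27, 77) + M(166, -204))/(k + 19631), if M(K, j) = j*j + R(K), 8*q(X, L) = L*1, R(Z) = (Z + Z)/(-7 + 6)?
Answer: -330349/169344 ≈ -1.9508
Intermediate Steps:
R(Z) = -2*Z (R(Z) = (2*Z)/(-1) = (2*Z)*(-1) = -2*Z)
q(X, L) = L/8 (q(X, L) = (L*1)/8 = L/8)
M(K, j) = j² - 2*K (M(K, j) = j*j - 2*K = j² - 2*K)
(q(27, 77) + M(166, -204))/(k + 19631) = ((⅛)*77 + ((-204)² - 2*166))/(-40799 + 19631) = (77/8 + (41616 - 332))/(-21168) = (77/8 + 41284)*(-1/21168) = (330349/8)*(-1/21168) = -330349/169344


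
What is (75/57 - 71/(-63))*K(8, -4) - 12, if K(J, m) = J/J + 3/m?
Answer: -13633/1197 ≈ -11.389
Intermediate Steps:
K(J, m) = 1 + 3/m
(75/57 - 71/(-63))*K(8, -4) - 12 = (75/57 - 71/(-63))*((3 - 4)/(-4)) - 12 = (75*(1/57) - 71*(-1/63))*(-¼*(-1)) - 12 = (25/19 + 71/63)*(¼) - 12 = (2924/1197)*(¼) - 12 = 731/1197 - 12 = -13633/1197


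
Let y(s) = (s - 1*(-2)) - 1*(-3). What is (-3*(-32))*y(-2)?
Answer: 288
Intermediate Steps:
y(s) = 5 + s (y(s) = (s + 2) + 3 = (2 + s) + 3 = 5 + s)
(-3*(-32))*y(-2) = (-3*(-32))*(5 - 2) = 96*3 = 288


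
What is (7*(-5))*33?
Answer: -1155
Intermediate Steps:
(7*(-5))*33 = -35*33 = -1155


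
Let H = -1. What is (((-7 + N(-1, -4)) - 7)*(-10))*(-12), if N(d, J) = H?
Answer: -1800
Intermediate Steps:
N(d, J) = -1
(((-7 + N(-1, -4)) - 7)*(-10))*(-12) = (((-7 - 1) - 7)*(-10))*(-12) = ((-8 - 7)*(-10))*(-12) = -15*(-10)*(-12) = 150*(-12) = -1800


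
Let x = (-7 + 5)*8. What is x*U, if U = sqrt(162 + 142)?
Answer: -64*sqrt(19) ≈ -278.97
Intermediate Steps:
x = -16 (x = -2*8 = -16)
U = 4*sqrt(19) (U = sqrt(304) = 4*sqrt(19) ≈ 17.436)
x*U = -64*sqrt(19)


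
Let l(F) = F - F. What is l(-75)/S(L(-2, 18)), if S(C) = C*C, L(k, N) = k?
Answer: 0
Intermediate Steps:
S(C) = C²
l(F) = 0
l(-75)/S(L(-2, 18)) = 0/((-2)²) = 0/4 = 0*(¼) = 0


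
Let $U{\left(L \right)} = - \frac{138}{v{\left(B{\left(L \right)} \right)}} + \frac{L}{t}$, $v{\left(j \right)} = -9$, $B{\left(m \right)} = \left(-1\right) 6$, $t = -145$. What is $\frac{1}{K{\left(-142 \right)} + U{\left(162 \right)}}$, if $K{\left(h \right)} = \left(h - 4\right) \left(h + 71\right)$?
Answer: $\frac{435}{4515394} \approx 9.6337 \cdot 10^{-5}$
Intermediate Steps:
$K{\left(h \right)} = \left(-4 + h\right) \left(71 + h\right)$
$B{\left(m \right)} = -6$
$U{\left(L \right)} = \frac{46}{3} - \frac{L}{145}$ ($U{\left(L \right)} = - \frac{138}{-9} + \frac{L}{-145} = \left(-138\right) \left(- \frac{1}{9}\right) + L \left(- \frac{1}{145}\right) = \frac{46}{3} - \frac{L}{145}$)
$\frac{1}{K{\left(-142 \right)} + U{\left(162 \right)}} = \frac{1}{\left(-284 + \left(-142\right)^{2} + 67 \left(-142\right)\right) + \left(\frac{46}{3} - \frac{162}{145}\right)} = \frac{1}{\left(-284 + 20164 - 9514\right) + \left(\frac{46}{3} - \frac{162}{145}\right)} = \frac{1}{10366 + \frac{6184}{435}} = \frac{1}{\frac{4515394}{435}} = \frac{435}{4515394}$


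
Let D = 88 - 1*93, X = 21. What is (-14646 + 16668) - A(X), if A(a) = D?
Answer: 2027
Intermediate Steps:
D = -5 (D = 88 - 93 = -5)
A(a) = -5
(-14646 + 16668) - A(X) = (-14646 + 16668) - 1*(-5) = 2022 + 5 = 2027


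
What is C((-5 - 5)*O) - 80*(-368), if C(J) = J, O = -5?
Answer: 29490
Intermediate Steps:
C((-5 - 5)*O) - 80*(-368) = (-5 - 5)*(-5) - 80*(-368) = -10*(-5) + 29440 = 50 + 29440 = 29490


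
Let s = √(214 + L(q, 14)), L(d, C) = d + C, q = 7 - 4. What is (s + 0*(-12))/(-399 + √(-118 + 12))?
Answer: -399*√231/159307 - I*√24486/159307 ≈ -0.038067 - 0.00098225*I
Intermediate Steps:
q = 3
L(d, C) = C + d
s = √231 (s = √(214 + (14 + 3)) = √(214 + 17) = √231 ≈ 15.199)
(s + 0*(-12))/(-399 + √(-118 + 12)) = (√231 + 0*(-12))/(-399 + √(-118 + 12)) = (√231 + 0)/(-399 + √(-106)) = √231/(-399 + I*√106)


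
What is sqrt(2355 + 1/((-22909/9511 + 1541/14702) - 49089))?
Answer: sqrt(4438796485597579960977341721)/1372894492785 ≈ 48.528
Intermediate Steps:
sqrt(2355 + 1/((-22909/9511 + 1541/14702) - 49089)) = sqrt(2355 + 1/(-322151667/139830722 - 49089)) = sqrt(2355 + 1/(-6864472463925/139830722)) = sqrt(2355 - 139830722/6864472463925) = sqrt(16165832512712653/6864472463925) = sqrt(4438796485597579960977341721)/1372894492785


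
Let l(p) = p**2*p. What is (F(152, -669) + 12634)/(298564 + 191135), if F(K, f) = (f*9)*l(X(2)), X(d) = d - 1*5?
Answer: 175201/489699 ≈ 0.35777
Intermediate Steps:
X(d) = -5 + d (X(d) = d - 5 = -5 + d)
l(p) = p**3
F(K, f) = -243*f (F(K, f) = (f*9)*(-5 + 2)**3 = (9*f)*(-3)**3 = (9*f)*(-27) = -243*f)
(F(152, -669) + 12634)/(298564 + 191135) = (-243*(-669) + 12634)/(298564 + 191135) = (162567 + 12634)/489699 = 175201*(1/489699) = 175201/489699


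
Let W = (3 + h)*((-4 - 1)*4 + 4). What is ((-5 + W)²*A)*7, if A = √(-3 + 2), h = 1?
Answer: 33327*I ≈ 33327.0*I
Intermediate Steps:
W = -64 (W = (3 + 1)*((-4 - 1)*4 + 4) = 4*(-5*4 + 4) = 4*(-20 + 4) = 4*(-16) = -64)
A = I (A = √(-1) = I ≈ 1.0*I)
((-5 + W)²*A)*7 = ((-5 - 64)²*I)*7 = ((-69)²*I)*7 = (4761*I)*7 = 33327*I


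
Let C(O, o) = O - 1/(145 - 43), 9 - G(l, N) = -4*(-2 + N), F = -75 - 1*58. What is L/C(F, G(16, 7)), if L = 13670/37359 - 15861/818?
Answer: 9883273663/69100489059 ≈ 0.14303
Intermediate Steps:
F = -133 (F = -75 - 58 = -133)
G(l, N) = 1 + 4*N (G(l, N) = 9 - (-4)*(-2 + N) = 9 - (8 - 4*N) = 9 + (-8 + 4*N) = 1 + 4*N)
L = -581369039/30559662 (L = 13670*(1/37359) - 15861*1/818 = 13670/37359 - 15861/818 = -581369039/30559662 ≈ -19.024)
C(O, o) = -1/102 + O (C(O, o) = O - 1/102 = -1/102 + O)
L/C(F, G(16, 7)) = -581369039/(30559662*(-1/102 - 133)) = -581369039/(30559662*(-13567/102)) = -581369039/30559662*(-102/13567) = 9883273663/69100489059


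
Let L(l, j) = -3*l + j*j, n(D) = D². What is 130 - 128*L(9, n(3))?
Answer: -6782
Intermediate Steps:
L(l, j) = j² - 3*l (L(l, j) = -3*l + j² = j² - 3*l)
130 - 128*L(9, n(3)) = 130 - 128*((3²)² - 3*9) = 130 - 128*(9² - 27) = 130 - 128*(81 - 27) = 130 - 128*54 = 130 - 6912 = -6782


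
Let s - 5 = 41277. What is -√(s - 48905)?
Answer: -33*I*√7 ≈ -87.31*I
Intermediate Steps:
s = 41282 (s = 5 + 41277 = 41282)
-√(s - 48905) = -√(41282 - 48905) = -√(-7623) = -33*I*√7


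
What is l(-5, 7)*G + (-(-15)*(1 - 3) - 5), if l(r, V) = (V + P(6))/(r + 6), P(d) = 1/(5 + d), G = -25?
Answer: -2335/11 ≈ -212.27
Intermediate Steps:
l(r, V) = (1/11 + V)/(6 + r) (l(r, V) = (V + 1/(5 + 6))/(r + 6) = (V + 1/11)/(6 + r) = (1/11 + V)/(6 + r))
l(-5, 7)*G + (-(-15)*(1 - 3) - 5) = ((1/11 + 7)/(6 - 5))*(-25) + (-(-15)*(1 - 3) - 5) = ((78/11)/1)*(-25) + (-(-15)*(-2) - 5) = (1*(78/11))*(-25) + (-3*10 - 5) = (78/11)*(-25) + (-30 - 5) = -1950/11 - 35 = -2335/11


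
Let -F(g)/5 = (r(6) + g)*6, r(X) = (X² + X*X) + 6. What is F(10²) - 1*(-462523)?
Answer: 457183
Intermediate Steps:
r(X) = 6 + 2*X² (r(X) = (X² + X²) + 6 = 2*X² + 6 = 6 + 2*X²)
F(g) = -2340 - 30*g (F(g) = -5*((6 + 2*6²) + g)*6 = -5*((6 + 2*36) + g)*6 = -5*((6 + 72) + g)*6 = -5*(78 + g)*6 = -5*(468 + 6*g) = -2340 - 30*g)
F(10²) - 1*(-462523) = (-2340 - 30*10²) - 1*(-462523) = (-2340 - 30*100) + 462523 = (-2340 - 3000) + 462523 = -5340 + 462523 = 457183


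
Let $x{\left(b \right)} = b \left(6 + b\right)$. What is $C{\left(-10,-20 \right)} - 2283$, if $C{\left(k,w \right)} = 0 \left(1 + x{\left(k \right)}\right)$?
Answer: $-2283$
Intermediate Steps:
$C{\left(k,w \right)} = 0$ ($C{\left(k,w \right)} = 0 \left(1 + k \left(6 + k\right)\right) = 0$)
$C{\left(-10,-20 \right)} - 2283 = 0 - 2283 = -2283$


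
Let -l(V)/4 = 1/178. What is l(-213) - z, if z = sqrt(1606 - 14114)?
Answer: -2/89 - 2*I*sqrt(3127) ≈ -0.022472 - 111.84*I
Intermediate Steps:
l(V) = -2/89 (l(V) = -4/178 = -4*1/178 = -2/89)
z = 2*I*sqrt(3127) (z = sqrt(-12508) = 2*I*sqrt(3127) ≈ 111.84*I)
l(-213) - z = -2/89 - 2*I*sqrt(3127)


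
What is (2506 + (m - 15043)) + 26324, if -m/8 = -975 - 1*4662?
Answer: 58883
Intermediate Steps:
m = 45096 (m = -8*(-975 - 1*4662) = -8*(-975 - 4662) = -8*(-5637) = 45096)
(2506 + (m - 15043)) + 26324 = (2506 + (45096 - 15043)) + 26324 = (2506 + 30053) + 26324 = 32559 + 26324 = 58883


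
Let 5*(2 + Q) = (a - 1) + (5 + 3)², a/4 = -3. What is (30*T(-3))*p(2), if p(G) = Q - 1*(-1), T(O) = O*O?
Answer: 2484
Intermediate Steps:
a = -12 (a = 4*(-3) = -12)
T(O) = O²
Q = 41/5 (Q = -2 + ((-12 - 1) + (5 + 3)²)/5 = -2 + (-13 + 8²)/5 = -2 + (-13 + 64)/5 = -2 + (⅕)*51 = -2 + 51/5 = 41/5 ≈ 8.2000)
p(G) = 46/5 (p(G) = 41/5 - 1*(-1) = 41/5 + 1 = 46/5)
(30*T(-3))*p(2) = (30*(-3)²)*(46/5) = (30*9)*(46/5) = 270*(46/5) = 2484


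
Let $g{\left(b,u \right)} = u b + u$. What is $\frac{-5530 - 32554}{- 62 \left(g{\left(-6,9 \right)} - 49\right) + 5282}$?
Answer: $- \frac{19042}{5555} \approx -3.4279$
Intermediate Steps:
$g{\left(b,u \right)} = u + b u$ ($g{\left(b,u \right)} = b u + u = u + b u$)
$\frac{-5530 - 32554}{- 62 \left(g{\left(-6,9 \right)} - 49\right) + 5282} = \frac{-5530 - 32554}{- 62 \left(9 \left(1 - 6\right) - 49\right) + 5282} = - \frac{38084}{- 62 \left(9 \left(-5\right) - 49\right) + 5282} = - \frac{38084}{- 62 \left(-45 - 49\right) + 5282} = - \frac{38084}{\left(-62\right) \left(-94\right) + 5282} = - \frac{38084}{5828 + 5282} = - \frac{38084}{11110} = \left(-38084\right) \frac{1}{11110} = - \frac{19042}{5555}$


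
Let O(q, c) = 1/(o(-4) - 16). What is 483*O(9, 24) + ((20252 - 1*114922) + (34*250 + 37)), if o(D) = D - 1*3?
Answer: -86154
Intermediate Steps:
o(D) = -3 + D (o(D) = D - 3 = -3 + D)
O(q, c) = -1/23 (O(q, c) = 1/((-3 - 4) - 16) = 1/(-7 - 16) = 1/(-23) = -1/23)
483*O(9, 24) + ((20252 - 1*114922) + (34*250 + 37)) = 483*(-1/23) + ((20252 - 1*114922) + (34*250 + 37)) = -21 + ((20252 - 114922) + (8500 + 37)) = -21 + (-94670 + 8537) = -21 - 86133 = -86154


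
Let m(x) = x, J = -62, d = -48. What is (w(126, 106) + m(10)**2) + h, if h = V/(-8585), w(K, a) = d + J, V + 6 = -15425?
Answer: -70419/8585 ≈ -8.2026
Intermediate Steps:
V = -15431 (V = -6 - 15425 = -15431)
w(K, a) = -110 (w(K, a) = -48 - 62 = -110)
h = 15431/8585 (h = -15431/(-8585) = -15431*(-1/8585) = 15431/8585 ≈ 1.7974)
(w(126, 106) + m(10)**2) + h = (-110 + 10**2) + 15431/8585 = (-110 + 100) + 15431/8585 = -10 + 15431/8585 = -70419/8585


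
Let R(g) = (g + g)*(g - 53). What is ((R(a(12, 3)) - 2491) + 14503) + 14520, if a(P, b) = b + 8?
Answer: 25608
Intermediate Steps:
a(P, b) = 8 + b
R(g) = 2*g*(-53 + g) (R(g) = (2*g)*(-53 + g) = 2*g*(-53 + g))
((R(a(12, 3)) - 2491) + 14503) + 14520 = ((2*(8 + 3)*(-53 + (8 + 3)) - 2491) + 14503) + 14520 = ((2*11*(-53 + 11) - 2491) + 14503) + 14520 = ((2*11*(-42) - 2491) + 14503) + 14520 = ((-924 - 2491) + 14503) + 14520 = (-3415 + 14503) + 14520 = 11088 + 14520 = 25608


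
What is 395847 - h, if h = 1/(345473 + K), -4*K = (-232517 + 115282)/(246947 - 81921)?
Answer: 90272206285788565/228048226427 ≈ 3.9585e+5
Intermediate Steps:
K = 117235/660104 (K = -(-232517 + 115282)/(4*(246947 - 81921)) = -(-117235)/(4*165026) = -1/4*(-117235/165026) = 117235/660104 ≈ 0.17760)
h = 660104/228048226427 (h = 1/(345473 + 117235/660104) = 1/(228048226427/660104) = 660104/228048226427 ≈ 2.8946e-6)
395847 - h = 395847 - 1*660104/228048226427 = 395847 - 660104/228048226427 = 90272206285788565/228048226427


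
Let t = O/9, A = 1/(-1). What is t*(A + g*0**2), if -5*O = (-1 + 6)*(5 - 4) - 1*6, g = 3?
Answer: -1/45 ≈ -0.022222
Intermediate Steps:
O = 1/5 (O = -((-1 + 6)*(5 - 4) - 1*6)/5 = -(5*1 - 6)/5 = -(5 - 6)/5 = -1/5*(-1) = 1/5 ≈ 0.20000)
A = -1
t = 1/45 (t = (1/5)/9 = (1/5)*(1/9) = 1/45 ≈ 0.022222)
t*(A + g*0**2) = (-1 + 3*0**2)/45 = (-1 + 3*0)/45 = (-1 + 0)/45 = (1/45)*(-1) = -1/45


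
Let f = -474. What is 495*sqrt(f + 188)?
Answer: 495*I*sqrt(286) ≈ 8371.2*I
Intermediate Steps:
495*sqrt(f + 188) = 495*sqrt(-474 + 188) = 495*sqrt(-286) = 495*(I*sqrt(286)) = 495*I*sqrt(286)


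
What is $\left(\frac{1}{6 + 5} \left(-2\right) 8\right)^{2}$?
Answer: $\frac{256}{121} \approx 2.1157$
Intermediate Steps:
$\left(\frac{1}{6 + 5} \left(-2\right) 8\right)^{2} = \left(\frac{1}{11} \left(-2\right) 8\right)^{2} = \left(\left(- \frac{2}{11}\right) 8\right)^{2} = \left(- \frac{16}{11}\right)^{2} = \frac{256}{121}$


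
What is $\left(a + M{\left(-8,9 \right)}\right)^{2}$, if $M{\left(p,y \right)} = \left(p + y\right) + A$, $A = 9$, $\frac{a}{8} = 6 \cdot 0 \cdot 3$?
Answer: $100$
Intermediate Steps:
$a = 0$ ($a = 8 \cdot 6 \cdot 0 \cdot 3 = 8 \cdot 0 \cdot 3 = 8 \cdot 0 = 0$)
$M{\left(p,y \right)} = 9 + p + y$ ($M{\left(p,y \right)} = \left(p + y\right) + 9 = 9 + p + y$)
$\left(a + M{\left(-8,9 \right)}\right)^{2} = \left(0 + \left(9 - 8 + 9\right)\right)^{2} = \left(0 + 10\right)^{2} = 10^{2} = 100$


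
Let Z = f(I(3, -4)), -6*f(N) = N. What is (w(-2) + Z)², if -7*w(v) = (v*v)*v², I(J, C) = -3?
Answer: 625/196 ≈ 3.1888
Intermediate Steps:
f(N) = -N/6
w(v) = -v⁴/7 (w(v) = -v*v*v²/7 = -v²*v²/7 = -v⁴/7)
Z = ½ (Z = -⅙*(-3) = ½ ≈ 0.50000)
(w(-2) + Z)² = (-⅐*(-2)⁴ + ½)² = (-⅐*16 + ½)² = (-16/7 + ½)² = (-25/14)² = 625/196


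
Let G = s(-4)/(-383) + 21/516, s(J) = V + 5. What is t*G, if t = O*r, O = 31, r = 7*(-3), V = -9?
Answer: -2193219/65876 ≈ -33.293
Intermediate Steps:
r = -21
s(J) = -4 (s(J) = -9 + 5 = -4)
G = 3369/65876 (G = -4/(-383) + 21/516 = -4*(-1/383) + 21*(1/516) = 4/383 + 7/172 = 3369/65876 ≈ 0.051142)
t = -651 (t = 31*(-21) = -651)
t*G = -651*3369/65876 = -2193219/65876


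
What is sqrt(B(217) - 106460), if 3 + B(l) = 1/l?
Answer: I*sqrt(5013235990)/217 ≈ 326.29*I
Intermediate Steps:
B(l) = -3 + 1/l
sqrt(B(217) - 106460) = sqrt((-3 + 1/217) - 106460) = sqrt(-650/217 - 106460) = sqrt(-23102470/217) = I*sqrt(5013235990)/217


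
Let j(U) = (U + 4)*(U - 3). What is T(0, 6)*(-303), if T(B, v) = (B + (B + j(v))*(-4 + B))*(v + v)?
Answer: 436320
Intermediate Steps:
j(U) = (-3 + U)*(4 + U) (j(U) = (4 + U)*(-3 + U) = (-3 + U)*(4 + U))
T(B, v) = 2*v*(B + (-4 + B)*(-12 + B + v + v²)) (T(B, v) = (B + (B + (-12 + v + v²))*(-4 + B))*(v + v) = (B + (-12 + B + v + v²)*(-4 + B))*(2*v) = (B + (-4 + B)*(-12 + B + v + v²))*(2*v) = 2*v*(B + (-4 + B)*(-12 + B + v + v²)))
T(0, 6)*(-303) = (2*6*(48 + 0² - 4*6 - 4*6² - 3*0 + 0*(-12 + 6 + 6²)))*(-303) = (2*6*(48 + 0 - 24 - 4*36 + 0 + 0*(-12 + 6 + 36)))*(-303) = (2*6*(48 + 0 - 24 - 144 + 0 + 0*30))*(-303) = (2*6*(48 + 0 - 24 - 144 + 0 + 0))*(-303) = (2*6*(-120))*(-303) = -1440*(-303) = 436320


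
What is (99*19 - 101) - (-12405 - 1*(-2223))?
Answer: 11962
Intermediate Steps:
(99*19 - 101) - (-12405 - 1*(-2223)) = (1881 - 101) - (-12405 + 2223) = 1780 - 1*(-10182) = 1780 + 10182 = 11962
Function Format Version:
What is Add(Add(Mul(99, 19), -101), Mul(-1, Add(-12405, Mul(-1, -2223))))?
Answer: 11962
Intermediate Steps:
Add(Add(Mul(99, 19), -101), Mul(-1, Add(-12405, Mul(-1, -2223)))) = Add(Add(1881, -101), Mul(-1, Add(-12405, 2223))) = Add(1780, Mul(-1, -10182)) = Add(1780, 10182) = 11962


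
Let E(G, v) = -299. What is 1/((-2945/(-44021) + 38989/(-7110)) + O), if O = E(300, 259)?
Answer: -312989310/95279199509 ≈ -0.0032850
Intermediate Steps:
O = -299
1/((-2945/(-44021) + 38989/(-7110)) + O) = 1/((-2945/(-44021) + 38989/(-7110)) - 299) = 1/((-2945*(-1/44021) + 38989*(-1/7110)) - 299) = 1/((2945/44021 - 38989/7110) - 299) = 1/(-1695395819/312989310 - 299) = 1/(-95279199509/312989310) = -312989310/95279199509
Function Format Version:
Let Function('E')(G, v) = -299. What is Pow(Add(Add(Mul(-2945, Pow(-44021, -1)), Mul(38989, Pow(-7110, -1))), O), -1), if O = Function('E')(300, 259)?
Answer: Rational(-312989310, 95279199509) ≈ -0.0032850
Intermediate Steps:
O = -299
Pow(Add(Add(Mul(-2945, Pow(-44021, -1)), Mul(38989, Pow(-7110, -1))), O), -1) = Pow(Add(Add(Mul(-2945, Pow(-44021, -1)), Mul(38989, Pow(-7110, -1))), -299), -1) = Pow(Add(Add(Mul(-2945, Rational(-1, 44021)), Mul(38989, Rational(-1, 7110))), -299), -1) = Pow(Add(Add(Rational(2945, 44021), Rational(-38989, 7110)), -299), -1) = Pow(Add(Rational(-1695395819, 312989310), -299), -1) = Pow(Rational(-95279199509, 312989310), -1) = Rational(-312989310, 95279199509)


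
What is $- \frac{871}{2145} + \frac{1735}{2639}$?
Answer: $\frac{109462}{435435} \approx 0.25139$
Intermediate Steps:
$- \frac{871}{2145} + \frac{1735}{2639} = \left(-871\right) \frac{1}{2145} + 1735 \cdot \frac{1}{2639} = - \frac{67}{165} + \frac{1735}{2639} = \frac{109462}{435435}$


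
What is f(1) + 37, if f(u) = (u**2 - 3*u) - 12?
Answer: 23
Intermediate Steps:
f(u) = -12 + u**2 - 3*u
f(1) + 37 = (-12 + 1**2 - 3*1) + 37 = (-12 + 1 - 3) + 37 = -14 + 37 = 23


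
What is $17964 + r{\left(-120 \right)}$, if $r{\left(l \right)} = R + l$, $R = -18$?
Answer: $17826$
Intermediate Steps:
$r{\left(l \right)} = -18 + l$
$17964 + r{\left(-120 \right)} = 17964 - 138 = 17826$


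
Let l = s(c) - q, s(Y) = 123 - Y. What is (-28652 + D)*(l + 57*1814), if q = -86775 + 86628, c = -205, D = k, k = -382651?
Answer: -42723276519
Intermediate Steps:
D = -382651
q = -147
l = 475 (l = (123 - 1*(-205)) - 1*(-147) = (123 + 205) + 147 = 328 + 147 = 475)
(-28652 + D)*(l + 57*1814) = (-28652 - 382651)*(475 + 57*1814) = -411303*(475 + 103398) = -411303*103873 = -42723276519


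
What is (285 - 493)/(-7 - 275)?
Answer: 104/141 ≈ 0.73759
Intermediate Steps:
(285 - 493)/(-7 - 275) = -208/(-282) = -208*(-1/282) = 104/141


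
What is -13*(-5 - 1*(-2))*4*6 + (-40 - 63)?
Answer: 833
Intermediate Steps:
-13*(-5 - 1*(-2))*4*6 + (-40 - 63) = -13*(-5 + 2)*4*6 - 103 = -13*(-3*4)*6 - 103 = -(-156)*6 - 103 = -13*(-72) - 103 = 936 - 103 = 833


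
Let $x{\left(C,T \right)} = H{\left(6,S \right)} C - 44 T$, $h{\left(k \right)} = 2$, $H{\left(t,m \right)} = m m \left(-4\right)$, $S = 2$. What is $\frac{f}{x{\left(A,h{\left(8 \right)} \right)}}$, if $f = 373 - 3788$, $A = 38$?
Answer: $\frac{3415}{696} \approx 4.9066$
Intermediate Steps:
$H{\left(t,m \right)} = - 4 m^{2}$ ($H{\left(t,m \right)} = m^{2} \left(-4\right) = - 4 m^{2}$)
$x{\left(C,T \right)} = - 44 T - 16 C$ ($x{\left(C,T \right)} = - 4 \cdot 2^{2} C - 44 T = \left(-4\right) 4 C - 44 T = - 16 C - 44 T = - 44 T - 16 C$)
$f = -3415$ ($f = 373 - 3788 = -3415$)
$\frac{f}{x{\left(A,h{\left(8 \right)} \right)}} = - \frac{3415}{\left(-44\right) 2 - 608} = - \frac{3415}{-88 - 608} = - \frac{3415}{-696} = \left(-3415\right) \left(- \frac{1}{696}\right) = \frac{3415}{696}$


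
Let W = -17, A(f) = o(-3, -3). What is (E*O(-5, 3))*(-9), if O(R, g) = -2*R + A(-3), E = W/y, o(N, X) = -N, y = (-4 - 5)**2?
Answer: 221/9 ≈ 24.556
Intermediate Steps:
y = 81 (y = (-9)**2 = 81)
A(f) = 3 (A(f) = -1*(-3) = 3)
E = -17/81 ≈ -0.20988
O(R, g) = 3 - 2*R (O(R, g) = -2*R + 3 = 3 - 2*R)
(E*O(-5, 3))*(-9) = -17*(3 - 2*(-5))/81*(-9) = -17*(3 + 10)/81*(-9) = -17/81*13*(-9) = -221/81*(-9) = 221/9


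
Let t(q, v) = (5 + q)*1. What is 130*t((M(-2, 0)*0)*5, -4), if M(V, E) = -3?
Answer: 650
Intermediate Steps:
t(q, v) = 5 + q
130*t((M(-2, 0)*0)*5, -4) = 130*(5 - 3*0*5) = 130*(5 + 0*5) = 130*(5 + 0) = 130*5 = 650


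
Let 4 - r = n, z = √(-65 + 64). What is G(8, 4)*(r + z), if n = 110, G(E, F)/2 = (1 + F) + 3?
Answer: -1696 + 16*I ≈ -1696.0 + 16.0*I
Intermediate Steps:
G(E, F) = 8 + 2*F (G(E, F) = 2*((1 + F) + 3) = 2*(4 + F) = 8 + 2*F)
z = I (z = √(-1) = I ≈ 1.0*I)
r = -106 (r = 4 - 1*110 = 4 - 110 = -106)
G(8, 4)*(r + z) = (8 + 2*4)*(-106 + I) = (8 + 8)*(-106 + I) = 16*(-106 + I) = -1696 + 16*I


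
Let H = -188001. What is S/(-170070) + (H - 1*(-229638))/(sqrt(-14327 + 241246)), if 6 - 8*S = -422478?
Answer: -35207/113380 + 41637*sqrt(4631)/32417 ≈ 87.096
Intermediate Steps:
S = 105621/2 (S = 3/4 - 1/8*(-422478) = 3/4 + 211239/4 = 105621/2 ≈ 52811.)
S/(-170070) + (H - 1*(-229638))/(sqrt(-14327 + 241246)) = (105621/2)/(-170070) + (-188001 - 1*(-229638))/(sqrt(-14327 + 241246)) = (105621/2)*(-1/170070) + (-188001 + 229638)/(sqrt(226919)) = -35207/113380 + 41637/((7*sqrt(4631))) = -35207/113380 + 41637*(sqrt(4631)/32417) = -35207/113380 + 41637*sqrt(4631)/32417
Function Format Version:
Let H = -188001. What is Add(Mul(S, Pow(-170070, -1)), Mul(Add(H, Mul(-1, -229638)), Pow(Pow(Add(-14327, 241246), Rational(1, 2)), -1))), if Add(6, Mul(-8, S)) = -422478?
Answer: Add(Rational(-35207, 113380), Mul(Rational(41637, 32417), Pow(4631, Rational(1, 2)))) ≈ 87.096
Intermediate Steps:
S = Rational(105621, 2) (S = Add(Rational(3, 4), Mul(Rational(-1, 8), -422478)) = Add(Rational(3, 4), Rational(211239, 4)) = Rational(105621, 2) ≈ 52811.)
Add(Mul(S, Pow(-170070, -1)), Mul(Add(H, Mul(-1, -229638)), Pow(Pow(Add(-14327, 241246), Rational(1, 2)), -1))) = Add(Mul(Rational(105621, 2), Pow(-170070, -1)), Mul(Add(-188001, Mul(-1, -229638)), Pow(Pow(Add(-14327, 241246), Rational(1, 2)), -1))) = Add(Mul(Rational(105621, 2), Rational(-1, 170070)), Mul(Add(-188001, 229638), Pow(Pow(226919, Rational(1, 2)), -1))) = Add(Rational(-35207, 113380), Mul(41637, Pow(Mul(7, Pow(4631, Rational(1, 2))), -1))) = Add(Rational(-35207, 113380), Mul(41637, Mul(Rational(1, 32417), Pow(4631, Rational(1, 2))))) = Add(Rational(-35207, 113380), Mul(Rational(41637, 32417), Pow(4631, Rational(1, 2))))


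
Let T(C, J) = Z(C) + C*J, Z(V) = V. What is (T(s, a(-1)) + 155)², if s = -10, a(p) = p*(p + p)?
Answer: 15625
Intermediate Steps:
a(p) = 2*p² (a(p) = p*(2*p) = 2*p²)
T(C, J) = C + C*J
(T(s, a(-1)) + 155)² = (-10*(1 + 2*(-1)²) + 155)² = (-10*(1 + 2*1) + 155)² = (-10*(1 + 2) + 155)² = (-10*3 + 155)² = (-30 + 155)² = 125² = 15625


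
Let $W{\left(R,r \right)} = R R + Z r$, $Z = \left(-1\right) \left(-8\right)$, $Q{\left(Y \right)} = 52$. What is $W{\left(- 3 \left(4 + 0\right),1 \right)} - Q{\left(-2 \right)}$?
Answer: $100$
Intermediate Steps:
$Z = 8$
$W{\left(R,r \right)} = R^{2} + 8 r$ ($W{\left(R,r \right)} = R R + 8 r = R^{2} + 8 r$)
$W{\left(- 3 \left(4 + 0\right),1 \right)} - Q{\left(-2 \right)} = \left(\left(- 3 \left(4 + 0\right)\right)^{2} + 8 \cdot 1\right) - 52 = \left(\left(\left(-3\right) 4\right)^{2} + 8\right) - 52 = \left(\left(-12\right)^{2} + 8\right) - 52 = \left(144 + 8\right) - 52 = 152 - 52 = 100$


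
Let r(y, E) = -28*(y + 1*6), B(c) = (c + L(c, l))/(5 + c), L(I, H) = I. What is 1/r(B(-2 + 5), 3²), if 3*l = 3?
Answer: -1/189 ≈ -0.0052910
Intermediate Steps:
l = 1 (l = (⅓)*3 = 1)
B(c) = 2*c/(5 + c) (B(c) = (c + c)/(5 + c) = (2*c)/(5 + c) = 2*c/(5 + c))
r(y, E) = -168 - 28*y (r(y, E) = -28*(y + 6) = -28*(6 + y) = -168 - 28*y)
1/r(B(-2 + 5), 3²) = 1/(-168 - 56*(-2 + 5)/(5 + (-2 + 5))) = 1/(-168 - 56*3/(5 + 3)) = 1/(-168 - 56*3/8) = 1/(-168 - 28*¾) = 1/(-168 - 21) = 1/(-189) = -1/189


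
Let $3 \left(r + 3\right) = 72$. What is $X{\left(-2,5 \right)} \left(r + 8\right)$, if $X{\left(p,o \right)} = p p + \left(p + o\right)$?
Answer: $203$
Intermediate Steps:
$r = 21$ ($r = -3 + \frac{1}{3} \cdot 72 = -3 + 24 = 21$)
$X{\left(p,o \right)} = o + p + p^{2}$ ($X{\left(p,o \right)} = p^{2} + \left(o + p\right) = o + p + p^{2}$)
$X{\left(-2,5 \right)} \left(r + 8\right) = \left(5 - 2 + \left(-2\right)^{2}\right) \left(21 + 8\right) = \left(5 - 2 + 4\right) 29 = 7 \cdot 29 = 203$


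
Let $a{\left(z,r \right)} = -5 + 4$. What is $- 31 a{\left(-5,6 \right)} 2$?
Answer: $62$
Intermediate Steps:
$a{\left(z,r \right)} = -1$
$- 31 a{\left(-5,6 \right)} 2 = \left(-31\right) \left(-1\right) 2 = 31 \cdot 2 = 62$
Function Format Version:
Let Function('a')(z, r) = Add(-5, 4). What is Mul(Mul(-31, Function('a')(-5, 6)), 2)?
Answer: 62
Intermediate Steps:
Function('a')(z, r) = -1
Mul(Mul(-31, Function('a')(-5, 6)), 2) = Mul(Mul(-31, -1), 2) = Mul(31, 2) = 62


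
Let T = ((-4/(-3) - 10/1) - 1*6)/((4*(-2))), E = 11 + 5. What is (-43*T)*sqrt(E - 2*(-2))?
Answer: -473*sqrt(5)/3 ≈ -352.55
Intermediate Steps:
E = 16
T = 11/6 (T = ((-4*(-1/3) - 10*1) - 6)/(-8) = ((4/3 - 10) - 6)*(-1/8) = (-26/3 - 6)*(-1/8) = -44/3*(-1/8) = 11/6 ≈ 1.8333)
(-43*T)*sqrt(E - 2*(-2)) = (-43*11/6)*sqrt(16 - 2*(-2)) = -473*sqrt(16 + 4)/6 = -473*sqrt(5)/3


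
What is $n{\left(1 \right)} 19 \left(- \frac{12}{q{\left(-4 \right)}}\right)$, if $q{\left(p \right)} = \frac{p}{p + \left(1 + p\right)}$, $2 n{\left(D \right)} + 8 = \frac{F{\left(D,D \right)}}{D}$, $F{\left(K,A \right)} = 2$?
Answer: $1197$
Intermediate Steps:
$n{\left(D \right)} = -4 + \frac{1}{D}$ ($n{\left(D \right)} = -4 + \frac{2 \frac{1}{D}}{2} = -4 + \frac{1}{D}$)
$q{\left(p \right)} = \frac{p}{1 + 2 p}$
$n{\left(1 \right)} 19 \left(- \frac{12}{q{\left(-4 \right)}}\right) = \left(-4 + 1^{-1}\right) 19 \left(- \frac{12}{\left(-4\right) \frac{1}{1 + 2 \left(-4\right)}}\right) = \left(-4 + 1\right) 19 \left(- \frac{12}{\left(-4\right) \frac{1}{1 - 8}}\right) = \left(-3\right) 19 \left(- \frac{12}{\left(-4\right) \frac{1}{-7}}\right) = - 57 \left(- \frac{12}{\left(-4\right) \left(- \frac{1}{7}\right)}\right) = - 57 \left(- \frac{12}{\frac{4}{7}}\right) = - 57 \left(\left(-12\right) \frac{7}{4}\right) = \left(-57\right) \left(-21\right) = 1197$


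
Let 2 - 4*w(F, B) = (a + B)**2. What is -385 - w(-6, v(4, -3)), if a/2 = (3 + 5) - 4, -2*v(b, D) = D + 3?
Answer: -739/2 ≈ -369.50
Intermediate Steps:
v(b, D) = -3/2 - D/2 (v(b, D) = -(D + 3)/2 = -(3 + D)/2 = -3/2 - D/2)
a = 8 (a = 2*((3 + 5) - 4) = 2*(8 - 4) = 2*4 = 8)
w(F, B) = 1/2 - (8 + B)**2/4
-385 - w(-6, v(4, -3)) = -385 - (1/2 - (8 + (-3/2 - 1/2*(-3)))**2/4) = -385 - (1/2 - (8 + (-3/2 + 3/2))**2/4) = -385 - (1/2 - (8 + 0)**2/4) = -385 - (1/2 - 1/4*8**2) = -385 - (1/2 - 1/4*64) = -385 - (1/2 - 16) = -385 - 1*(-31/2) = -385 + 31/2 = -739/2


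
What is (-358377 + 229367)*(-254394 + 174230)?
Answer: 10341957640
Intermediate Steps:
(-358377 + 229367)*(-254394 + 174230) = -129010*(-80164) = 10341957640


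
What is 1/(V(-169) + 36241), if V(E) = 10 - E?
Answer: 1/36420 ≈ 2.7457e-5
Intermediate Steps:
1/(V(-169) + 36241) = 1/((10 - 1*(-169)) + 36241) = 1/((10 + 169) + 36241) = 1/(179 + 36241) = 1/36420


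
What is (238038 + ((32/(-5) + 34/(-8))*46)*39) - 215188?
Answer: 37439/10 ≈ 3743.9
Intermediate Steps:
(238038 + ((32/(-5) + 34/(-8))*46)*39) - 215188 = (238038 + ((32*(-⅕) + 34*(-⅛))*46)*39) - 215188 = (238038 + ((-32/5 - 17/4)*46)*39) - 215188 = (238038 - 213/20*46*39) - 215188 = (238038 - 4899/10*39) - 215188 = (238038 - 191061/10) - 215188 = 2189319/10 - 215188 = 37439/10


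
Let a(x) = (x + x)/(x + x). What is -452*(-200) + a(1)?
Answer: 90401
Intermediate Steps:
a(x) = 1 (a(x) = (2*x)/((2*x)) = (2*x)*(1/(2*x)) = 1)
-452*(-200) + a(1) = -452*(-200) + 1 = 90400 + 1 = 90401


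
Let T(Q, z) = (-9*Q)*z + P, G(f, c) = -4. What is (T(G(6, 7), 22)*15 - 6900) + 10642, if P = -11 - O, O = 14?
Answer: 15247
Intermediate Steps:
P = -25 (P = -11 - 1*14 = -11 - 14 = -25)
T(Q, z) = -25 - 9*Q*z (T(Q, z) = (-9*Q)*z - 25 = -9*Q*z - 25 = -25 - 9*Q*z)
(T(G(6, 7), 22)*15 - 6900) + 10642 = ((-25 - 9*(-4)*22)*15 - 6900) + 10642 = ((-25 + 792)*15 - 6900) + 10642 = (767*15 - 6900) + 10642 = (11505 - 6900) + 10642 = 4605 + 10642 = 15247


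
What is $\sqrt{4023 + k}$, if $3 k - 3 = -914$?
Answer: $\frac{\sqrt{33474}}{3} \approx 60.986$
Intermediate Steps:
$k = - \frac{911}{3}$ ($k = 1 + \frac{1}{3} \left(-914\right) = 1 - \frac{914}{3} = - \frac{911}{3} \approx -303.67$)
$\sqrt{4023 + k} = \sqrt{4023 - \frac{911}{3}} = \sqrt{\frac{11158}{3}} = \frac{\sqrt{33474}}{3}$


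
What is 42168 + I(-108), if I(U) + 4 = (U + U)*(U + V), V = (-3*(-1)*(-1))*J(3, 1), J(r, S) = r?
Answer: 67436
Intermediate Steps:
V = -9 (V = (-3*(-1)*(-1))*3 = (3*(-1))*3 = -3*3 = -9)
I(U) = -4 + 2*U*(-9 + U) (I(U) = -4 + (U + U)*(U - 9) = -4 + (2*U)*(-9 + U) = -4 + 2*U*(-9 + U))
42168 + I(-108) = 42168 + (-4 - 18*(-108) + 2*(-108)²) = 42168 + (-4 + 1944 + 2*11664) = 42168 + (-4 + 1944 + 23328) = 42168 + 25268 = 67436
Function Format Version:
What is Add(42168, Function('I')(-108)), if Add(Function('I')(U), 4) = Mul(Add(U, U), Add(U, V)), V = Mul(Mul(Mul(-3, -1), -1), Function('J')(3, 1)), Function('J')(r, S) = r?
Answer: 67436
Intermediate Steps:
V = -9 (V = Mul(Mul(Mul(-3, -1), -1), 3) = Mul(Mul(3, -1), 3) = Mul(-3, 3) = -9)
Function('I')(U) = Add(-4, Mul(2, U, Add(-9, U))) (Function('I')(U) = Add(-4, Mul(Add(U, U), Add(U, -9))) = Add(-4, Mul(Mul(2, U), Add(-9, U))) = Add(-4, Mul(2, U, Add(-9, U))))
Add(42168, Function('I')(-108)) = Add(42168, Add(-4, Mul(-18, -108), Mul(2, Pow(-108, 2)))) = Add(42168, Add(-4, 1944, Mul(2, 11664))) = Add(42168, Add(-4, 1944, 23328)) = Add(42168, 25268) = 67436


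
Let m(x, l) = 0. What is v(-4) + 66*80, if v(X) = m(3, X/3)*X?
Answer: 5280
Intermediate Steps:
v(X) = 0 (v(X) = 0*X = 0)
v(-4) + 66*80 = 0 + 66*80 = 0 + 5280 = 5280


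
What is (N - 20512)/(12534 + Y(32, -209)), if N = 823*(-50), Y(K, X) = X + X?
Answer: -30831/6058 ≈ -5.0893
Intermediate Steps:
Y(K, X) = 2*X
N = -41150
(N - 20512)/(12534 + Y(32, -209)) = (-41150 - 20512)/(12534 + 2*(-209)) = -61662/(12534 - 418) = -61662/12116 = -61662*1/12116 = -30831/6058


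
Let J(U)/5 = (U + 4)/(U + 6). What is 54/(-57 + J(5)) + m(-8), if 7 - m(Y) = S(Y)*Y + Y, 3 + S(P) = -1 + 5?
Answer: 2132/97 ≈ 21.979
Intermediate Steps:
S(P) = 1 (S(P) = -3 + (-1 + 5) = -3 + 4 = 1)
J(U) = 5*(4 + U)/(6 + U) (J(U) = 5*((U + 4)/(U + 6)) = 5*((4 + U)/(6 + U)) = 5*(4 + U)/(6 + U))
m(Y) = 7 - 2*Y (m(Y) = 7 - (1*Y + Y) = 7 - (Y + Y) = 7 - 2*Y)
54/(-57 + J(5)) + m(-8) = 54/(-57 + 5*(4 + 5)/(6 + 5)) + (7 - 2*(-8)) = 54/(-57 + 5*9/11) + (7 + 16) = 54/(-57 + 5*(1/11)*9) + 23 = 54/(-57 + 45/11) + 23 = 54/(-582/11) + 23 = 54*(-11/582) + 23 = -99/97 + 23 = 2132/97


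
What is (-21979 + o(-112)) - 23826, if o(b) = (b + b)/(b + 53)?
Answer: -2702271/59 ≈ -45801.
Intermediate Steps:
o(b) = 2*b/(53 + b) (o(b) = (2*b)/(53 + b) = 2*b/(53 + b))
(-21979 + o(-112)) - 23826 = (-21979 + 2*(-112)/(53 - 112)) - 23826 = (-21979 + 2*(-112)/(-59)) - 23826 = (-21979 + 2*(-112)*(-1/59)) - 23826 = (-21979 + 224/59) - 23826 = -1296537/59 - 23826 = -2702271/59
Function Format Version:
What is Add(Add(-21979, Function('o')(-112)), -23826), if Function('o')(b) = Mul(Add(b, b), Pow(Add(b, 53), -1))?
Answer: Rational(-2702271, 59) ≈ -45801.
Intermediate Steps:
Function('o')(b) = Mul(2, b, Pow(Add(53, b), -1)) (Function('o')(b) = Mul(Mul(2, b), Pow(Add(53, b), -1)) = Mul(2, b, Pow(Add(53, b), -1)))
Add(Add(-21979, Function('o')(-112)), -23826) = Add(Add(-21979, Mul(2, -112, Pow(Add(53, -112), -1))), -23826) = Add(Add(-21979, Mul(2, -112, Pow(-59, -1))), -23826) = Add(Add(-21979, Mul(2, -112, Rational(-1, 59))), -23826) = Add(Add(-21979, Rational(224, 59)), -23826) = Add(Rational(-1296537, 59), -23826) = Rational(-2702271, 59)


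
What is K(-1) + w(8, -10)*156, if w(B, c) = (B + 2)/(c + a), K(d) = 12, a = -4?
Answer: -696/7 ≈ -99.429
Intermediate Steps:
w(B, c) = (2 + B)/(-4 + c) (w(B, c) = (B + 2)/(c - 4) = (2 + B)/(-4 + c))
K(-1) + w(8, -10)*156 = 12 + ((2 + 8)/(-4 - 10))*156 = 12 + (10/(-14))*156 = 12 - 1/14*10*156 = 12 - 5/7*156 = 12 - 780/7 = -696/7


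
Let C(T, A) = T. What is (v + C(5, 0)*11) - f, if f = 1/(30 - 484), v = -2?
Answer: 24063/454 ≈ 53.002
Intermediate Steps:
f = -1/454 (f = 1/(-454) = -1/454 ≈ -0.0022026)
(v + C(5, 0)*11) - f = (-2 + 5*11) - 1*(-1/454) = (-2 + 55) + 1/454 = 53 + 1/454 = 24063/454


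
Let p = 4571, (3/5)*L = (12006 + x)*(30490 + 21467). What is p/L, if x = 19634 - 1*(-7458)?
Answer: 4571/3385691310 ≈ 1.3501e-6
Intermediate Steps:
x = 27092 (x = 19634 + 7458 = 27092)
L = 3385691310 (L = 5*((12006 + 27092)*(30490 + 21467))/3 = 5*(39098*51957)/3 = (5/3)*2031414786 = 3385691310)
p/L = 4571/3385691310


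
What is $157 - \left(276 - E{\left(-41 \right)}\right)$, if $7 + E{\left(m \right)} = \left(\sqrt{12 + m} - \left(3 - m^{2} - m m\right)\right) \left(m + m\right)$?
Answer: $-275564 - 82 i \sqrt{29} \approx -2.7556 \cdot 10^{5} - 441.58 i$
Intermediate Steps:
$E{\left(m \right)} = -7 + 2 m \left(-3 + \sqrt{12 + m} + 2 m^{2}\right)$ ($E{\left(m \right)} = -7 + \left(\sqrt{12 + m} - \left(3 - m^{2} - m m\right)\right) \left(m + m\right) = -7 + \left(\sqrt{12 + m} + \left(\left(m^{2} + m^{2}\right) - 3\right)\right) 2 m = -7 + \left(\sqrt{12 + m} + \left(2 m^{2} - 3\right)\right) 2 m = -7 + \left(\sqrt{12 + m} + \left(-3 + 2 m^{2}\right)\right) 2 m = -7 + \left(-3 + \sqrt{12 + m} + 2 m^{2}\right) 2 m = -7 + 2 m \left(-3 + \sqrt{12 + m} + 2 m^{2}\right)$)
$157 - \left(276 - E{\left(-41 \right)}\right) = 157 - \left(276 - \left(-7 - -246 + 4 \left(-41\right)^{3} + 2 \left(-41\right) \sqrt{12 - 41}\right)\right) = 157 - \left(276 - \left(-7 + 246 + 4 \left(-68921\right) + 2 \left(-41\right) \sqrt{-29}\right)\right) = 157 - \left(276 - \left(-7 + 246 - 275684 + 2 \left(-41\right) i \sqrt{29}\right)\right) = 157 - \left(276 - \left(-7 + 246 - 275684 - 82 i \sqrt{29}\right)\right) = 157 - \left(276 - \left(-275445 - 82 i \sqrt{29}\right)\right) = 157 - \left(276 + \left(275445 + 82 i \sqrt{29}\right)\right) = 157 - \left(275721 + 82 i \sqrt{29}\right) = -275564 - 82 i \sqrt{29}$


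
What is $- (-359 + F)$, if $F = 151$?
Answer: $208$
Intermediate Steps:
$- (-359 + F) = - (-359 + 151) = \left(-1\right) \left(-208\right) = 208$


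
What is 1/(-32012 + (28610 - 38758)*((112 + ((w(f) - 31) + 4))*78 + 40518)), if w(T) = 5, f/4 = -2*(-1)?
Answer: -1/482447636 ≈ -2.0728e-9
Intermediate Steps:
f = 8 (f = 4*(-2*(-1)) = 4*2 = 8)
1/(-32012 + (28610 - 38758)*((112 + ((w(f) - 31) + 4))*78 + 40518)) = 1/(-32012 + (28610 - 38758)*((112 + ((5 - 31) + 4))*78 + 40518)) = 1/(-32012 - 10148*((112 + (-26 + 4))*78 + 40518)) = 1/(-32012 - 10148*((112 - 22)*78 + 40518)) = 1/(-32012 - 10148*(90*78 + 40518)) = 1/(-32012 - 10148*(7020 + 40518)) = 1/(-32012 - 10148*47538) = 1/(-32012 - 482415624) = 1/(-482447636) = -1/482447636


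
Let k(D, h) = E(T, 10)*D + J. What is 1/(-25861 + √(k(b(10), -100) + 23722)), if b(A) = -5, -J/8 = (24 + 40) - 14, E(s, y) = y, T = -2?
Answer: -25861/668768049 - 2*√5818/668768049 ≈ -3.8898e-5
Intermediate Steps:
J = -400 (J = -8*((24 + 40) - 14) = -8*(64 - 14) = -8*50 = -400)
k(D, h) = -400 + 10*D (k(D, h) = 10*D - 400 = -400 + 10*D)
1/(-25861 + √(k(b(10), -100) + 23722)) = 1/(-25861 + √((-400 + 10*(-5)) + 23722)) = 1/(-25861 + √((-400 - 50) + 23722)) = 1/(-25861 + √(-450 + 23722)) = 1/(-25861 + √23272) = 1/(-25861 + 2*√5818)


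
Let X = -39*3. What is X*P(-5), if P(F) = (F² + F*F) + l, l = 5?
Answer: -6435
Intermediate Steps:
X = -117
P(F) = 5 + 2*F² (P(F) = (F² + F*F) + 5 = (F² + F²) + 5 = 2*F² + 5 = 5 + 2*F²)
X*P(-5) = -117*(5 + 2*(-5)²) = -117*(5 + 2*25) = -117*(5 + 50) = -117*55 = -6435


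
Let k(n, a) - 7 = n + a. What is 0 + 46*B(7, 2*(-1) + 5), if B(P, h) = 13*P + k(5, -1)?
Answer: 4692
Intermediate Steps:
k(n, a) = 7 + a + n (k(n, a) = 7 + (n + a) = 7 + (a + n) = 7 + a + n)
B(P, h) = 11 + 13*P (B(P, h) = 13*P + (7 - 1 + 5) = 13*P + 11 = 11 + 13*P)
0 + 46*B(7, 2*(-1) + 5) = 0 + 46*(11 + 13*7) = 0 + 46*(11 + 91) = 0 + 46*102 = 0 + 4692 = 4692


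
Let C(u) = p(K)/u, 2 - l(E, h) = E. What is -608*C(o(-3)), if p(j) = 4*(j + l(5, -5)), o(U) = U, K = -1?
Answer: -9728/3 ≈ -3242.7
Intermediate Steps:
l(E, h) = 2 - E
p(j) = -12 + 4*j (p(j) = 4*(j + (2 - 1*5)) = 4*(j + (2 - 5)) = 4*(j - 3) = 4*(-3 + j) = -12 + 4*j)
C(u) = -16/u (C(u) = (-12 + 4*(-1))/u = (-12 - 4)/u = -16/u)
-608*C(o(-3)) = -(-9728)/(-3) = -(-9728)*(-1)/3 = -608*16/3 = -9728/3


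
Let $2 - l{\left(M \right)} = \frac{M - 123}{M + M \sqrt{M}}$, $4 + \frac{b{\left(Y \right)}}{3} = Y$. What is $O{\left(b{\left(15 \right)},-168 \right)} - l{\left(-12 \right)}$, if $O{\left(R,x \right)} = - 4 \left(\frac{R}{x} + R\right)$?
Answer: $\frac{5 \left(- 1492 \sqrt{3} + 683 i\right)}{28 \left(- i + 2 \sqrt{3}\right)} \approx -132.35 - 2.9978 i$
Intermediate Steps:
$b{\left(Y \right)} = -12 + 3 Y$
$O{\left(R,x \right)} = - 4 R - \frac{4 R}{x}$ ($O{\left(R,x \right)} = - 4 \left(R + \frac{R}{x}\right) = - 4 R - \frac{4 R}{x}$)
$l{\left(M \right)} = 2 - \frac{-123 + M}{M + M^{\frac{3}{2}}}$ ($l{\left(M \right)} = 2 - \frac{M - 123}{M + M \sqrt{M}} = 2 - \frac{-123 + M}{M + M^{\frac{3}{2}}}$)
$O{\left(b{\left(15 \right)},-168 \right)} - l{\left(-12 \right)} = - \frac{4 \left(-12 + 3 \cdot 15\right) \left(1 - 168\right)}{-168} - \frac{123 - 12 + 2 \left(-12\right)^{\frac{3}{2}}}{-12 + \left(-12\right)^{\frac{3}{2}}} = \left(-4\right) \left(-12 + 45\right) \left(- \frac{1}{168}\right) \left(-167\right) - \frac{123 - 12 + 2 \left(- 24 i \sqrt{3}\right)}{-12 - 24 i \sqrt{3}} = \left(-4\right) 33 \left(- \frac{1}{168}\right) \left(-167\right) - \frac{123 - 12 - 48 i \sqrt{3}}{-12 - 24 i \sqrt{3}} = - \frac{1837}{14} - \frac{111 - 48 i \sqrt{3}}{-12 - 24 i \sqrt{3}}$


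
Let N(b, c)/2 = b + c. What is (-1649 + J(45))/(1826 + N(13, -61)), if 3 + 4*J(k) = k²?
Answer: -2287/3460 ≈ -0.66098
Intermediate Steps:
J(k) = -¾ + k²/4
N(b, c) = 2*b + 2*c (N(b, c) = 2*(b + c) = 2*b + 2*c)
(-1649 + J(45))/(1826 + N(13, -61)) = (-1649 + (-¾ + (¼)*45²))/(1826 + (2*13 + 2*(-61))) = (-1649 + (-¾ + (¼)*2025))/(1826 + (26 - 122)) = (-1649 + (-¾ + 2025/4))/(1826 - 96) = (-1649 + 1011/2)/1730 = -2287/2*1/1730 = -2287/3460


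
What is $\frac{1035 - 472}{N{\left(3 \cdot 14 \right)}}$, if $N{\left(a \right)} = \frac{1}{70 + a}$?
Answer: $63056$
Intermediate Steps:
$\frac{1035 - 472}{N{\left(3 \cdot 14 \right)}} = \frac{1035 - 472}{\frac{1}{70 + 3 \cdot 14}} = \frac{563}{\frac{1}{70 + 42}} = \frac{563}{\frac{1}{112}} = 563 \frac{1}{\frac{1}{112}} = 563 \cdot 112 = 63056$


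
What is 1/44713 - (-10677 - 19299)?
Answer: 1340316889/44713 ≈ 29976.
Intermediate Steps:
1/44713 - (-10677 - 19299) = 1/44713 - 1*(-29976) = 1/44713 + 29976 = 1340316889/44713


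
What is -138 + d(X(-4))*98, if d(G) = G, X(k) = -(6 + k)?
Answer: -334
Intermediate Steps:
X(k) = -6 - k
-138 + d(X(-4))*98 = -138 + (-6 - 1*(-4))*98 = -138 + (-6 + 4)*98 = -138 - 2*98 = -138 - 196 = -334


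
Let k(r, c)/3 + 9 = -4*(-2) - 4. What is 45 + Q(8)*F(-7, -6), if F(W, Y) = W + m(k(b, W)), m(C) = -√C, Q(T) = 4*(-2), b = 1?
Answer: 101 + 8*I*√15 ≈ 101.0 + 30.984*I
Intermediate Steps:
k(r, c) = -15 (k(r, c) = -27 + 3*(-4*(-2) - 4) = -27 + 3*(8 - 4) = -27 + 3*4 = -27 + 12 = -15)
Q(T) = -8
F(W, Y) = W - I*√15 (F(W, Y) = W - √(-15) = W - I*√15)
45 + Q(8)*F(-7, -6) = 45 - 8*(-7 - I*√15) = 45 + (56 + 8*I*√15) = 101 + 8*I*√15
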